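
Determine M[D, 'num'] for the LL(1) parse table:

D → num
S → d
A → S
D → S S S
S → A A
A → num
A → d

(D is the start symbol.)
D → num, D → S S S

To find M[D, 'num'], we find productions for D where 'num' is in the predict set (PREDICT(N → α) = (FIRST(α) \ {ε}) ∪ (FOLLOW(N) if α ⇒* ε)).

Relevant sets:
  FIRST(S) = { 'd', 'num' }

D → num: PREDICT = { 'num' }
  'num' is in predict set, so this production goes in M[D, 'num']
D → S S S: PREDICT = { 'd', 'num' }
  'num' is in predict set, so this production goes in M[D, 'num']

M[D, 'num'] = D → num, D → S S S  (a multiply-defined cell — the grammar is not LL(1))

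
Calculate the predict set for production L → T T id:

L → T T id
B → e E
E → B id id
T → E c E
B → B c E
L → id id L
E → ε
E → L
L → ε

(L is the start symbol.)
PREDICT(L → T T id) = (FIRST(RHS) \ {ε}) ∪ (FOLLOW(L) if ε ∈ FIRST(RHS), i.e. RHS ⇒* ε)
FIRST(T) = { 'c', 'e', 'id' }
FIRST(T T id) = { 'c', 'e', 'id' }
ε ∉ FIRST(T T id), so FOLLOW(L) is not added.
PREDICT(L → T T id) = { 'c', 'e', 'id' }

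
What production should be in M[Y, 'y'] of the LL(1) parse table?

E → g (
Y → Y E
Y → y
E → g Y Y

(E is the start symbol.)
To find M[Y, 'y'], we find productions for Y where 'y' is in the predict set (PREDICT(N → α) = (FIRST(α) \ {ε}) ∪ (FOLLOW(N) if α ⇒* ε)).

Relevant sets:
  FIRST(Y) = { 'y' }

Y → Y E: PREDICT = { 'y' }
  'y' is in predict set, so this production goes in M[Y, 'y']
Y → y: PREDICT = { 'y' }
  'y' is in predict set, so this production goes in M[Y, 'y']

M[Y, 'y'] = Y → Y E, Y → y  (a multiply-defined cell — the grammar is not LL(1))

Answer: Y → Y E, Y → y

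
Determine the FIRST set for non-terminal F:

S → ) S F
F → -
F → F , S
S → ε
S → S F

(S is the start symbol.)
To compute FIRST(F), examine every production with F on the left-hand side, reading each right-hand side left to right until a non-nullable symbol is reached.

From F → -:
  - '-' is a terminal: add '-' and stop
From F → F , S:
  - F is the symbol being defined: contributes nothing new
    F is not nullable, so stop

Collecting: FIRST(F) = { '-' }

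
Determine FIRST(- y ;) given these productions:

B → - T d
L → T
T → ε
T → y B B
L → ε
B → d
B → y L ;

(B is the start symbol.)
To compute FIRST(- y ;), process the symbols left to right:
Symbol - is a terminal. Add '-' and stop.
FIRST(- y ;) = { '-' }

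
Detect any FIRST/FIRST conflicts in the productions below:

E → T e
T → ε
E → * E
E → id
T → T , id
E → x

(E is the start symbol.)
No FIRST/FIRST conflicts.

FIRST sets of the non-terminals at (or reachable through a nullable prefix from) the front of some alternative:
  FIRST(T) = { ',', ε }

Productions for E:
  E → T e: FIRST = { ',', 'e' }
  E → * E: FIRST = { '*' }
  E → id: FIRST = { 'id' }
  E → x: FIRST = { 'x' }
Productions for T:
  T → ε: FIRST = { ε }
  T → T , id: FIRST = { ',' }

All alternatives of each non-terminal have pairwise disjoint FIRST sets.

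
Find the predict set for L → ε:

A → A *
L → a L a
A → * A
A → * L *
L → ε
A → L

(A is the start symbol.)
{ $, '*', 'a' }

PREDICT(L → ε) = (FIRST(RHS) \ {ε}) ∪ (FOLLOW(L) if ε ∈ FIRST(RHS), i.e. RHS ⇒* ε)
The right-hand side is ε (FIRST(ε) = { ε }), so the predict set is FOLLOW(L) = { $, '*', 'a' }
PREDICT(L → ε) = { $, '*', 'a' }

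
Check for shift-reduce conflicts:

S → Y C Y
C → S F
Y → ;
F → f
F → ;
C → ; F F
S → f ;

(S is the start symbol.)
Yes — I6: [Y → ; .] vs [F → . ;]

Augment with S' → S and build the canonical LR(0) collection (I0 = CLOSURE({[S' → . S]}), then GOTO on every symbol after a dot until no new states appear). It has 15 states:
  I0: { [S → . Y C Y], [S → . f ;], [S' → . S], [Y → . ;] }  — shift
  I1: { [Y → ; .] }  — reduce
  I2: { [S' → S .] }  — accept
  I3: { [C → . ; F F], [C → . S F], [S → . Y C Y], [S → . f ;], [S → Y . C Y], [Y → . ;] }  — shift
  I4: { [S → f . ;] }  — shift
  I5: { [S → f ; .] }  — reduce
  I6: { [C → ; . F F], [F → . ;], [F → . f], [Y → ; .] }  — shift, reduce
  I7: { [S → Y C . Y], [Y → . ;] }  — shift
  I8: { [C → S . F], [F → . ;], [F → . f] }  — shift
  I9: { [F → ; .] }  — reduce
  I10: { [C → S F .] }  — reduce
  I11: { [F → f .] }  — reduce
  I12: { [S → Y C Y .] }  — reduce
  I13: { [C → ; F . F], [F → . ;], [F → . f] }  — shift
  I14: { [C → ; F F .] }  — reduce

I6 contains reduce item [Y → ; .] and shift items [F → . ;], [F → . f] — shift-reduce conflict.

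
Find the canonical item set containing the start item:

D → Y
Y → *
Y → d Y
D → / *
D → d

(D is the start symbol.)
{ [D → . / *], [D → . Y], [D → . d], [D' → . D], [Y → . *], [Y → . d Y] }

First, augment the grammar with D' → D
I₀ = CLOSURE({ [D' → . D] }):
  [D' → . D] has the dot before D: add [D → . Y], [D → . / *], [D → . d]
  [D → . Y] has the dot before Y: add [Y → . *], [Y → . d Y]
No further items can be added.

I₀ = { [D → . / *], [D → . Y], [D → . d], [D' → . D], [Y → . *], [Y → . d Y] }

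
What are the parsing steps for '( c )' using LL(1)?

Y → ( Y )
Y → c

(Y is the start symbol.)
Stack is shown with the top on the left.

Stack    Input    Action
------------------------
Y $      ( c ) $  output Y → ( Y )
( Y ) $  ( c ) $  match '('
Y ) $    c ) $    output Y → c
c ) $    c ) $    match 'c'
) $      ) $      match ')'
$        $        accept

The string is accepted.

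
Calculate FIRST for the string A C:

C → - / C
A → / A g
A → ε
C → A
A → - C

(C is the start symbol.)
FIRST sets of the non-terminals involved (from the grammar, by fixed-point iteration):
  FIRST(A) = { '-', '/', ε }
  FIRST(C) = { '-', '/', ε }

To compute FIRST(A C), process the symbols left to right:
Symbol A is a non-terminal. Add FIRST(A) \ {ε} = { '-', '/' }
A is nullable (ε ∈ FIRST(A)), continue to the next symbol.
Symbol C is a non-terminal. Add FIRST(C) \ {ε} = { '-', '/' }
C is nullable (ε ∈ FIRST(C)), continue to the next symbol.
All symbols are nullable, so ε is in the result.
FIRST(A C) = { '-', '/', ε }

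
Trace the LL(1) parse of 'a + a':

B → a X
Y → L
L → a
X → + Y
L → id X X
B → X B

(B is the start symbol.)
Stack is shown with the top on the left.

Stack  Input    Action
----------------------
B $    a + a $  output B → a X
a X $  a + a $  match 'a'
X $    + a $    output X → + Y
+ Y $  + a $    match '+'
Y $    a $      output Y → L
L $    a $      output L → a
a $    a $      match 'a'
$      $        accept

The string is accepted.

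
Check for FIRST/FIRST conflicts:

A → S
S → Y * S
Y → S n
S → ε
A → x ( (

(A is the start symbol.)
A FIRST/FIRST conflict occurs when two productions N → α and N → β for the same non-terminal have FIRST(α) ∩ FIRST(β) ≠ ∅ (with ε ∈ FIRST of a nullable right-hand side, so two nullable alternatives also conflict).

FIRST sets of the non-terminals at (or reachable through a nullable prefix from) the front of some alternative:
  FIRST(S) = { 'n', ε }
  FIRST(Y) = { 'n' }

Productions for A:
  A → S: FIRST = { 'n', ε }
  A → x ( (: FIRST = { 'x' }
Productions for S:
  S → Y * S: FIRST = { 'n' }
  S → ε: FIRST = { ε }
Y has only one production, so no FIRST/FIRST conflict is possible there.

All alternatives of each non-terminal have pairwise disjoint FIRST sets.

Answer: No FIRST/FIRST conflicts.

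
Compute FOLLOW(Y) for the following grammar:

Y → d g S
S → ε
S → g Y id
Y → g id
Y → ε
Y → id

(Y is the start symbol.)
{ $, 'id' }

To compute FOLLOW(Y), find every occurrence of Y on a right-hand side N → α Y β: add FIRST(β) \ {ε}, and if β is empty or nullable also add FOLLOW(N). Iterate to a fixed point.

Y is the start symbol, so $ ∈ FOLLOW(Y).
In S → g Y id: Y is followed by id, add FIRST(id) \ {ε} = { 'id' }

Taking the union: FOLLOW(Y) = { $, 'id' }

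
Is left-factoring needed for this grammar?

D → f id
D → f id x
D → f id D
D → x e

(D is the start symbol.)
Left-factoring is needed when two productions for the same non-terminal
share a common prefix on the right-hand side.

Productions for D:
  D → f id
  D → f id x
  D → f id D
  D → x e

Found common prefix 'f id' in productions for D

Answer: Yes, D has productions with common prefix 'f id'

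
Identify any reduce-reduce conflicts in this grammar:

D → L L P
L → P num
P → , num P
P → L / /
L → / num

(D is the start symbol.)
A reduce-reduce conflict occurs when an LR(0) state has two complete items [A → α .] and [B → β .] — both call for a reduction, and with no lookahead the parser cannot choose between them.

Augment with D' → D and build the canonical LR(0) collection (I0 = CLOSURE({[D' → . D]}), then GOTO on every symbol after a dot until no new states appear). It has 16 states:
  I0: { [D → . L L P], [D' → . D], [L → . / num], [L → . P num], [P → . , num P], [P → . L / /] }  — shift
  I1: { [P → , . num P] }  — shift
  I2: { [L → / . num] }  — shift
  I3: { [D' → D .] }  — accept
  I4: { [D → L . L P], [L → . / num], [L → . P num], [P → . , num P], [P → . L / /], [P → L . / /] }  — shift
  I5: { [L → P . num] }  — shift
  I6: { [L → P num .] }  — reduce
  I7: { [L → / . num], [P → L / . /] }  — shift
  I8: { [D → L L . P], [L → . / num], [L → . P num], [P → . , num P], [P → . L / /], [P → L . / /] }  — shift
  I9: { [P → L . / /] }  — shift
  I10: { [D → L L P .], [L → P . num] }  — shift, reduce
  I11: { [P → L / . /] }  — shift
  I12: { [P → L / / .] }  — reduce
  I13: { [L → / num .] }  — reduce
  I14: { [L → . / num], [L → . P num], [P → , num . P], [P → . , num P], [P → . L / /] }  — shift
  I15: { [L → P . num], [P → , num P .] }  — shift, reduce

No state contains more than one complete item.

Answer: No reduce-reduce conflicts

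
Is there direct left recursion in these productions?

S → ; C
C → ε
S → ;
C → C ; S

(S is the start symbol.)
Yes, C is left-recursive

Direct left recursion occurs when N → N α for some non-terminal N (the right-hand side begins with the left-hand side itself).

S → ; C: starts with ';'
C → ε: starts with ε
S → ;: starts with ';'
C → C ; S: LEFT RECURSIVE (starts with C)

The grammar has direct left recursion on: C.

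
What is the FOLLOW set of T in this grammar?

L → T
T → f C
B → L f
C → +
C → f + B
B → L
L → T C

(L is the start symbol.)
To compute FOLLOW(T), find every occurrence of T on a right-hand side N → α T β: add FIRST(β) \ {ε}, and if β is empty or nullable also add FOLLOW(N). Iterate to a fixed point.

In L → T: T is at the end, add FOLLOW(L)
In L → T C: T is followed by C, add FIRST(C) \ {ε} = { '+', 'f' }

The FOLLOW sets referred to above (computed the same way, to a fixed point):
  FOLLOW(L) = { $, '+', 'f' }

Taking the union: FOLLOW(T) = { $, '+', 'f' }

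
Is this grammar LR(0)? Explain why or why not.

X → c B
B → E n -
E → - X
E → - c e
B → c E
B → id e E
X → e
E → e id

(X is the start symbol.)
Augment with X' → X and build the canonical LR(0) collection (I0 = CLOSURE({[X' → . X]}), then GOTO on every symbol after a dot until no new states appear). It has 19 states:
  I0: { [X → . c B], [X → . e], [X' → . X] }  — shift
  I1: { [X' → X .] }  — accept
  I2: { [B → . E n -], [B → . c E], [B → . id e E], [E → . - X], [E → . - c e], [E → . e id], [X → c . B] }  — shift
  I3: { [X → e .] }  — reduce
  I4: { [E → - . X], [E → - . c e], [X → . c B], [X → . e] }  — shift
  I5: { [X → c B .] }  — reduce
  I6: { [B → E . n -] }  — shift
  I7: { [B → c . E], [E → . - X], [E → . - c e], [E → . e id] }  — shift
  I8: { [E → e . id] }  — shift
  I9: { [B → id . e E] }  — shift
  I10: { [B → id e . E], [E → . - X], [E → . - c e], [E → . e id] }  — shift
  I11: { [B → id e E .] }  — reduce
  I12: { [E → e id .] }  — reduce
  I13: { [B → c E .] }  — reduce
  I14: { [B → E n . -] }  — shift
  I15: { [B → E n - .] }  — reduce
  I16: { [E → - X .] }  — reduce
  I17: { [B → . E n -], [B → . c E], [B → . id e E], [E → - c . e], [E → . - X], [E → . - c e], [E → . e id], [X → c . B] }  — shift
  I18: { [E → - c e .], [E → e . id] }  — shift, reduce

Conflict in state I18:
  Shift-reduce conflict between [E → - c e .] and [E → e . id]
So the grammar is NOT LR(0).

Answer: No. Shift-reduce conflict between [E → - c e .] and [E → e . id]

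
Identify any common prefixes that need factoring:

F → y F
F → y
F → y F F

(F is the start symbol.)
Left-factoring is needed when two productions for the same non-terminal
share a common prefix on the right-hand side.

Productions for F:
  F → y F
  F → y
  F → y F F

Found common prefix 'y' in productions for F

Answer: Yes, F has productions with common prefix 'y'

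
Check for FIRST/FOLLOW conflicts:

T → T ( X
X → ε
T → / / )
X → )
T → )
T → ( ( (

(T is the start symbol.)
Nullable non-terminals: X.

X: nullable alternative(s) X → ε; FOLLOW(X) = { $, '(' }
  X → ε: FIRST \ {ε} = { } — this is the only nullable alternative, skip
  X → ): FIRST \ {ε} = { ')' } — disjoint from FOLLOW(X)

T has no nullable alternative, so no FIRST/FOLLOW check is needed there.

No FIRST/FOLLOW conflicts found.

Answer: No FIRST/FOLLOW conflicts.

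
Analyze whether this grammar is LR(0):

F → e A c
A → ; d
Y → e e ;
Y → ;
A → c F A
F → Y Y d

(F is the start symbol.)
A grammar is LR(0) if no state in the canonical LR(0) collection has:
  - both a shift item (dot before a terminal) and a complete item (shift-reduce conflict), or
  - two or more complete items (reduce-reduce conflict; the accept item [F' → F .] counts as a complete item here).

Augment with F' → F and build the canonical LR(0) collection (I0 = CLOSURE({[F' → . F]}), then GOTO on every symbol after a dot until no new states appear). It has 17 states:
  I0: { [F → . Y Y d], [F → . e A c], [F' → . F], [Y → . ;], [Y → . e e ;] }  — shift
  I1: { [Y → ; .] }  — reduce
  I2: { [F' → F .] }  — accept
  I3: { [F → Y . Y d], [Y → . ;], [Y → . e e ;] }  — shift
  I4: { [A → . ; d], [A → . c F A], [F → e . A c], [Y → e . e ;] }  — shift
  I5: { [A → ; . d] }  — shift
  I6: { [F → e A . c] }  — shift
  I7: { [A → c . F A], [F → . Y Y d], [F → . e A c], [Y → . ;], [Y → . e e ;] }  — shift
  I8: { [Y → e e . ;] }  — shift
  I9: { [Y → e e ; .] }  — reduce
  I10: { [A → . ; d], [A → . c F A], [A → c F . A] }  — shift
  I11: { [A → c F A .] }  — reduce
  I12: { [F → e A c .] }  — reduce
  I13: { [A → ; d .] }  — reduce
  I14: { [F → Y Y . d] }  — shift
  I15: { [Y → e . e ;] }  — shift
  I16: { [F → Y Y d .] }  — reduce

Every state is either a pure shift/goto state or contains exactly one complete item and nothing to shift — no conflicts. The grammar is LR(0).

Answer: Yes, the grammar is LR(0)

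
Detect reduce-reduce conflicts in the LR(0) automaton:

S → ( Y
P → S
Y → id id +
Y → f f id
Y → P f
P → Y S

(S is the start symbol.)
Augment with S' → S and build the canonical LR(0) collection (I0 = CLOSURE({[S' → . S]}), then GOTO on every symbol after a dot until no new states appear). It has 14 states:
  I0: { [S → . ( Y], [S' → . S] }  — shift
  I1: { [P → . S], [P → . Y S], [S → ( . Y], [S → . ( Y], [Y → . P f], [Y → . f f id], [Y → . id id +] }  — shift
  I2: { [S' → S .] }  — accept
  I3: { [Y → P . f] }  — shift
  I4: { [P → S .] }  — reduce
  I5: { [P → Y . S], [S → ( Y .], [S → . ( Y] }  — shift, reduce
  I6: { [Y → f . f id] }  — shift
  I7: { [Y → id . id +] }  — shift
  I8: { [Y → id id . +] }  — shift
  I9: { [Y → id id + .] }  — reduce
  I10: { [Y → f f . id] }  — shift
  I11: { [Y → f f id .] }  — reduce
  I12: { [P → Y S .] }  — reduce
  I13: { [Y → P f .] }  — reduce

No state contains more than one complete item.

Answer: No reduce-reduce conflicts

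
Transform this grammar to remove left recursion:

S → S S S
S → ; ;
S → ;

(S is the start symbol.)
S is directly left-recursive. The standard transformation for
  A → A α₁ | ... | A α_m | β₁ | ... | β_n
is
  A  → β₁ A' | ... | β_n A'
  A' → α₁ A' | ... | α_m A' | ε

S → ; ; becomes S → ; ; S'
S → ; becomes S → ; S'
S → S S S becomes S' → S S S'
Add S' → ε

Resulting grammar:
S → ; ; S'
S → ; S'
S' → S S S'
S' → ε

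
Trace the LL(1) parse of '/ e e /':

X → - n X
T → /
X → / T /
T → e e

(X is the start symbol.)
Stack is shown with the top on the left.

Stack    Input      Action
--------------------------
X $      / e e / $  output X → / T /
/ T / $  / e e / $  match '/'
T / $    e e / $    output T → e e
e e / $  e e / $    match 'e'
e / $    e / $      match 'e'
/ $      / $        match '/'
$        $          accept

The string is accepted.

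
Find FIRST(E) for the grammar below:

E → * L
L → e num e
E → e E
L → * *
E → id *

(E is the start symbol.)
From E → * L:
  - '*' is a terminal: add '*' and stop
From E → e E:
  - e is a terminal: add 'e' and stop
From E → id *:
  - id is a terminal: add 'id' and stop

Collecting: FIRST(E) = { '*', 'e', 'id' }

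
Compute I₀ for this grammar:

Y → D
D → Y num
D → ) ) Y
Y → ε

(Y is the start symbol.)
First, augment the grammar with Y' → Y
I₀ = CLOSURE({ [Y' → . Y] }):
  [Y' → . Y] has the dot before Y: add [Y → . D], [Y → .]
  [Y → . D] has the dot before D: add [D → . Y num], [D → . ) ) Y]
No further items can be added.

I₀ = { [D → . ) ) Y], [D → . Y num], [Y → . D], [Y → .], [Y' → . Y] }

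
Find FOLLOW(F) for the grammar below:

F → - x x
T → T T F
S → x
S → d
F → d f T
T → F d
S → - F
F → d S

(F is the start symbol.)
To compute FOLLOW(F), find every occurrence of F on a right-hand side N → α F β: add FIRST(β) \ {ε}, and if β is empty or nullable also add FOLLOW(N). Iterate to a fixed point.

F is the start symbol, so $ ∈ FOLLOW(F).
In T → T T F: F is at the end, add FOLLOW(T)
In T → F d: F is followed by d, add FIRST(d) \ {ε} = { 'd' }
In S → - F: F is at the end, add FOLLOW(S)

The FOLLOW sets referred to above (computed the same way, to a fixed point):
  FOLLOW(T) = { $, '-', 'd' }
  FOLLOW(S) = { $, '-', 'd' }

Taking the union: FOLLOW(F) = { $, '-', 'd' }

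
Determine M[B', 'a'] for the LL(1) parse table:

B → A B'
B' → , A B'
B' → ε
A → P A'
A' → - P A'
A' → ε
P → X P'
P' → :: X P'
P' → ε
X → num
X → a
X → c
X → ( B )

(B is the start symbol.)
Empty (error entry)

To find M[B', 'a'], we find productions for B' where 'a' is in the predict set (PREDICT(N → α) = (FIRST(α) \ {ε}) ∪ (FOLLOW(N) if α ⇒* ε)).

Relevant sets:
  FOLLOW(B') = { $, ')' }

B' → , A B': PREDICT = { ',' }
B' → ε: PREDICT = { $, ')' }

M[B', 'a'] is empty (no production applies)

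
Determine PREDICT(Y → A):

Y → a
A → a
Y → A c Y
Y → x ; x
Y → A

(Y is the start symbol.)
PREDICT(Y → A) = (FIRST(RHS) \ {ε}) ∪ (FOLLOW(Y) if ε ∈ FIRST(RHS), i.e. RHS ⇒* ε)
FIRST(A) = { 'a' }
FIRST(A) = { 'a' }
ε ∉ FIRST(A), so FOLLOW(Y) is not added.
PREDICT(Y → A) = { 'a' }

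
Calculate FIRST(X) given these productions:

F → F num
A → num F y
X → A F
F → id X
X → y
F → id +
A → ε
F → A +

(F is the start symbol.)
{ '+', 'id', 'num', 'y' }

To compute FIRST(X), examine every production with X on the left-hand side, reading each right-hand side left to right until a non-nullable symbol is reached.

FIRST sets of the other non-terminals involved (by the same procedure, iterated to a fixed point):
  FIRST(A) = { 'num', ε }
  FIRST(F) = { '+', 'id', 'num' }

From X → A F:
  - A is a non-terminal: add FIRST(A) \ {ε} = { 'num' }
    A is nullable, so continue to the next symbol
  - F is a non-terminal: add FIRST(F) \ {ε} = { '+', 'id', 'num' }
    F is not nullable, so stop
From X → y:
  - y is a terminal: add 'y' and stop

Collecting: FIRST(X) = { '+', 'id', 'num', 'y' }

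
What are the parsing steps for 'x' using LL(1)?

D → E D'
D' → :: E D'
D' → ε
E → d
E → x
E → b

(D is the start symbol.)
LL(1) parsing maintains a stack (initially the start symbol over $) and the input. At each step: if the stack top is a terminal, match it against the current input token; if it is a non-terminal N, replace it with the RHS of M[N, lookahead] (the unique production whose predict set contains the lookahead).

Stack is shown with the top on the left.

Stack   Input  Action
---------------------
D $     x $    output D → E D'
E D' $  x $    output E → x
x D' $  x $    match 'x'
D' $    $      output D' → ε
$       $      accept

The string is accepted.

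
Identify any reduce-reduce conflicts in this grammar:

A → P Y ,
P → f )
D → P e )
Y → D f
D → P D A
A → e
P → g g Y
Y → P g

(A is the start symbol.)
No reduce-reduce conflicts

A reduce-reduce conflict occurs when an LR(0) state has two complete items [A → α .] and [B → β .] — both call for a reduction, and with no lookahead the parser cannot choose between them.

Augment with A' → A and build the canonical LR(0) collection (I0 = CLOSURE({[A' → . A]}), then GOTO on every symbol after a dot until no new states appear). It has 20 states:
  I0: { [A → . P Y ,], [A → . e], [A' → . A], [P → . f )], [P → . g g Y] }  — shift
  I1: { [A' → A .] }  — accept
  I2: { [A → P . Y ,], [D → . P D A], [D → . P e )], [P → . f )], [P → . g g Y], [Y → . D f], [Y → . P g] }  — shift
  I3: { [A → e .] }  — reduce
  I4: { [P → f . )] }  — shift
  I5: { [P → g . g Y] }  — shift
  I6: { [D → . P D A], [D → . P e )], [P → . f )], [P → . g g Y], [P → g g . Y], [Y → . D f], [Y → . P g] }  — shift
  I7: { [Y → D . f] }  — shift
  I8: { [D → . P D A], [D → . P e )], [D → P . D A], [D → P . e )], [P → . f )], [P → . g g Y], [Y → P . g] }  — shift
  I9: { [P → g g Y .] }  — reduce
  I10: { [A → . P Y ,], [A → . e], [D → P D . A], [P → . f )], [P → . g g Y] }  — shift
  I11: { [D → . P D A], [D → . P e )], [D → P . D A], [D → P . e )], [P → . f )], [P → . g g Y] }  — shift
  I12: { [D → P e . )] }  — shift
  I13: { [P → g . g Y], [Y → P g .] }  — shift, reduce
  I14: { [D → P e ) .] }  — reduce
  I15: { [D → P D A .] }  — reduce
  I16: { [Y → D f .] }  — reduce
  I17: { [P → f ) .] }  — reduce
  I18: { [A → P Y . ,] }  — shift
  I19: { [A → P Y , .] }  — reduce

No state contains more than one complete item.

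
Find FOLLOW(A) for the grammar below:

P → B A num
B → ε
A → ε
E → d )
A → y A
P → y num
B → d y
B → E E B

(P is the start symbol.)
To compute FOLLOW(A), find every occurrence of A on a right-hand side N → α A β: add FIRST(β) \ {ε}, and if β is empty or nullable also add FOLLOW(N). Iterate to a fixed point.

In P → B A num: A is followed by num, add FIRST(num) \ {ε} = { 'num' }
In A → y A: A is at the end; this adds FOLLOW(A) to itself — nothing new

Taking the union: FOLLOW(A) = { 'num' }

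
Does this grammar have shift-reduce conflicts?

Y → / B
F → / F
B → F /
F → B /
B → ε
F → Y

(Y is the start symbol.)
A shift-reduce conflict occurs when an LR(0) state has both:
  - a complete (reduce) item [A → α .] (dot at the end), and
  - a shift item [B → β . c γ] (dot before a terminal).

Augment with Y' → Y and build the canonical LR(0) collection (I0 = CLOSURE({[Y' → . Y]}), then GOTO on every symbol after a dot until no new states appear). It has 10 states:
  I0: { [Y → . / B], [Y' → . Y] }  — shift
  I1: { [B → . F /], [B → .], [F → . / F], [F → . B /], [F → . Y], [Y → . / B], [Y → / . B] }  — shift, reduce
  I2: { [Y' → Y .] }  — accept
  I3: { [B → . F /], [B → .], [F → . / F], [F → . B /], [F → . Y], [F → / . F], [Y → . / B], [Y → / . B] }  — shift, reduce
  I4: { [F → B . /], [Y → / B .] }  — shift, reduce
  I5: { [B → F . /] }  — shift
  I6: { [F → Y .] }  — reduce
  I7: { [B → F / .] }  — reduce
  I8: { [F → B / .] }  — reduce
  I9: { [B → F . /], [F → / F .] }  — shift, reduce

I1 contains reduce item [B → .] and shift items [F → . / F], [Y → . / B] — shift-reduce conflict.
I3 contains reduce item [B → .] and shift items [F → . / F], [Y → . / B] — shift-reduce conflict.
I4 contains reduce item [Y → / B .] and shift item [F → B . /] — shift-reduce conflict.
I9 contains reduce item [F → / F .] and shift item [B → F . /] — shift-reduce conflict.

Answer: Yes — I1: [B → .] vs [F → . / F]; I3: [B → .] vs [F → . / F]; I4: [Y → / B .] vs [F → B . /]; I9: [F → / F .] vs [B → F . /]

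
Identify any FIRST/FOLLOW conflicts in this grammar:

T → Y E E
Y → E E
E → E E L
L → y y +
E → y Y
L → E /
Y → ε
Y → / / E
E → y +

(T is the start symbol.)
Yes. Y → E E with FOLLOW(Y) on { 'y' }; Y → '/' '/' E with FOLLOW(Y) on { '/' }

Nullable non-terminals: Y.
FIRST sets used below: FIRST(E) = { 'y' }

Y: nullable alternative(s) Y → ε; FOLLOW(Y) = { $, '/', 'y' }
  Y → E E: FIRST \ {ε} = { 'y' } — overlaps FOLLOW(Y) on { 'y' }: CONFLICT
  Y → ε: FIRST \ {ε} = { } — this is the only nullable alternative, skip
  Y → / / E: FIRST \ {ε} = { '/' } — overlaps FOLLOW(Y) on { '/' }: CONFLICT

E, L, T have no nullable alternative, so no FIRST/FOLLOW check is needed there.

So the grammar has 2 FIRST/FOLLOW conflicts (marked CONFLICT above).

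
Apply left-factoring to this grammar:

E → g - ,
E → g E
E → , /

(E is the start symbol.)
E → g E'
E' → - ,
E' → E
E → , /

Left-factoring transforms A → αβ₁ | αβ₂ into A → αA' and A' → β₁ | β₂
(α is the longest common prefix among the alternatives). Repeat until
no nonterminal has two alternatives with a common prefix.

Round 1: E has alternatives sharing prefix 'g'. Introduce E': E → g E'
  Add: E' → - ,
  Add: E' → E

No remaining common prefixes — done.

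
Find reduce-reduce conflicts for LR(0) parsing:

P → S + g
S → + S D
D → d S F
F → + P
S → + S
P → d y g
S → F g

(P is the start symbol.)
A reduce-reduce conflict occurs when an LR(0) state has two complete items [A → α .] and [B → β .] — both call for a reduction, and with no lookahead the parser cannot choose between them.

Augment with P' → P and build the canonical LR(0) collection (I0 = CLOSURE({[P' → . P]}), then GOTO on every symbol after a dot until no new states appear). It has 18 states:
  I0: { [F → . + P], [P → . S + g], [P → . d y g], [P' → . P], [S → . + S D], [S → . + S], [S → . F g] }  — shift
  I1: { [F → + . P], [F → . + P], [P → . S + g], [P → . d y g], [S → + . S D], [S → + . S], [S → . + S D], [S → . + S], [S → . F g] }  — shift
  I2: { [S → F . g] }  — shift
  I3: { [P' → P .] }  — accept
  I4: { [P → S . + g] }  — shift
  I5: { [P → d . y g] }  — shift
  I6: { [P → d y . g] }  — shift
  I7: { [P → d y g .] }  — reduce
  I8: { [P → S + . g] }  — shift
  I9: { [P → S + g .] }  — reduce
  I10: { [S → F g .] }  — reduce
  I11: { [F → + P .] }  — reduce
  I12: { [D → . d S F], [P → S . + g], [S → + S . D], [S → + S .] }  — shift, reduce
  I13: { [S → + S D .] }  — reduce
  I14: { [D → d . S F], [F → . + P], [S → . + S D], [S → . + S], [S → . F g] }  — shift
  I15: { [D → d S . F], [F → . + P] }  — shift
  I16: { [F → + . P], [F → . + P], [P → . S + g], [P → . d y g], [S → . + S D], [S → . + S], [S → . F g] }  — shift
  I17: { [D → d S F .] }  — reduce

No state contains more than one complete item.

Answer: No reduce-reduce conflicts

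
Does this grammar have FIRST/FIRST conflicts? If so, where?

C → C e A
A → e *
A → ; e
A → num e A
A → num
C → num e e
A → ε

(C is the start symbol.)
A FIRST/FIRST conflict occurs when two productions N → α and N → β for the same non-terminal have FIRST(α) ∩ FIRST(β) ≠ ∅ (with ε ∈ FIRST of a nullable right-hand side, so two nullable alternatives also conflict).

FIRST sets of the non-terminals at (or reachable through a nullable prefix from) the front of some alternative:
  FIRST(C) = { 'num' }

Productions for C:
  C → C e A: FIRST = { 'num' }
  C → num e e: FIRST = { 'num' }
Productions for A:
  A → e *: FIRST = { 'e' }
  A → ; e: FIRST = { ';' }
  A → num e A: FIRST = { 'num' }
  A → num: FIRST = { 'num' }
  A → ε: FIRST = { ε }

Conflict for C: C → C e A and C → num e e
  Overlap: { 'num' }
Conflict for A: A → num e A and A → num
  Overlap: { 'num' }

Answer: Yes. C → C e A / C → num e e on { 'num' }; A → num e A / A → num on { 'num' }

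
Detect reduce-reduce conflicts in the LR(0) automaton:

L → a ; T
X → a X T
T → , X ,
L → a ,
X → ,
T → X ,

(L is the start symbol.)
No reduce-reduce conflicts

A reduce-reduce conflict occurs when an LR(0) state has two complete items [A → α .] and [B → β .] — both call for a reduction, and with no lookahead the parser cannot choose between them.

Augment with L' → L and build the canonical LR(0) collection (I0 = CLOSURE({[L' → . L]}), then GOTO on every symbol after a dot until no new states appear). It has 15 states:
  I0: { [L → . a ,], [L → . a ; T], [L' → . L] }  — shift
  I1: { [L' → L .] }  — accept
  I2: { [L → a . ,], [L → a . ; T] }  — shift
  I3: { [L → a , .] }  — reduce
  I4: { [L → a ; . T], [T → . , X ,], [T → . X ,], [X → . ,], [X → . a X T] }  — shift
  I5: { [T → , . X ,], [X → , .], [X → . ,], [X → . a X T] }  — shift, reduce
  I6: { [L → a ; T .] }  — reduce
  I7: { [T → X . ,] }  — shift
  I8: { [X → . ,], [X → . a X T], [X → a . X T] }  — shift
  I9: { [X → , .] }  — reduce
  I10: { [T → . , X ,], [T → . X ,], [X → . ,], [X → . a X T], [X → a X . T] }  — shift
  I11: { [X → a X T .] }  — reduce
  I12: { [T → X , .] }  — reduce
  I13: { [T → , X . ,] }  — shift
  I14: { [T → , X , .] }  — reduce

No state contains more than one complete item.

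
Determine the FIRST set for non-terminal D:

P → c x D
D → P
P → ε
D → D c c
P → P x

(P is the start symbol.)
FIRST sets of the other non-terminals involved (by the same procedure, iterated to a fixed point):
  FIRST(P) = { 'c', 'x', ε }

From D → P:
  - P is a non-terminal: add FIRST(P) \ {ε} = { 'c', 'x' }
    P is nullable and nothing follows, so the whole right-hand side can vanish: ε ∈ FIRST(D)
From D → D c c:
  - D is the symbol being defined: contributes nothing new
    D is nullable, so continue to the next symbol
  - c is a terminal: add 'c' and stop

Collecting: FIRST(D) = { 'c', 'x', ε }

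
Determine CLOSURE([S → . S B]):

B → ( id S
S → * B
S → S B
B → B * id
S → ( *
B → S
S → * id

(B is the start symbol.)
Start with: [S → . S B]
  [S → . S B] has the dot before S: add [S → . * B], [S → . ( *], [S → . * id]
No further items can be added.

CLOSURE = { [S → . ( *], [S → . * B], [S → . * id], [S → . S B] }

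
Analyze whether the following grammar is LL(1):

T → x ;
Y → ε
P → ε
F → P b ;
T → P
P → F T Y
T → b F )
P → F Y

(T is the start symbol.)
No. Predict set conflict for T: { 'b' }

A grammar is LL(1) if for each non-terminal N with multiple productions, the predict sets of those productions are pairwise disjoint, where PREDICT(N → α) = (FIRST(α) \ {ε}) ∪ (FOLLOW(N) if α ⇒* ε).

Relevant sets:
  FIRST(P) = { 'b', ε }
  FIRST(F) = { 'b' }
  FOLLOW(T) = { $, 'b' }
  FOLLOW(P) = { $, 'b' }

For T:
  PREDICT(T → x ';') = { 'x' }
  PREDICT(T → P) = { $, 'b' }
  PREDICT(T → b F ')') = { 'b' }
For P:
  PREDICT(P → ε) = { $, 'b' }
  PREDICT(P → F T Y) = { 'b' }
  PREDICT(P → F Y) = { 'b' }
Y, F have a single production, so nothing to check there.

Conflict found: Predict set conflict for T: { 'b' }
The grammar is NOT LL(1).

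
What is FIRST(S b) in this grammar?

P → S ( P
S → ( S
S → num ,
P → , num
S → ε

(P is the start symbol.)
{ '(', 'b', 'num' }

FIRST sets of the non-terminals involved (from the grammar, by fixed-point iteration):
  FIRST(S) = { '(', 'num', ε }

To compute FIRST(S b), process the symbols left to right:
Symbol S is a non-terminal. Add FIRST(S) \ {ε} = { '(', 'num' }
S is nullable (ε ∈ FIRST(S)), continue to the next symbol.
Symbol b is a terminal. Add 'b' and stop.
FIRST(S b) = { '(', 'b', 'num' }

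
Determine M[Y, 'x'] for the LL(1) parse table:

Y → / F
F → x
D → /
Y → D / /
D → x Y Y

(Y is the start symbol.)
To find M[Y, 'x'], we find productions for Y where 'x' is in the predict set (PREDICT(N → α) = (FIRST(α) \ {ε}) ∪ (FOLLOW(N) if α ⇒* ε)).

Relevant sets:
  FIRST(D) = { '/', 'x' }

Y → / F: PREDICT = { '/' }
Y → D / /: PREDICT = { '/', 'x' }
  'x' is in predict set, so this production goes in M[Y, 'x']

M[Y, 'x'] = Y → D / /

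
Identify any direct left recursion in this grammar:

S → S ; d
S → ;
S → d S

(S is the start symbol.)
Direct left recursion occurs when N → N α for some non-terminal N (the right-hand side begins with the left-hand side itself).

S → S ; d: LEFT RECURSIVE (starts with S)
S → ;: starts with ';'
S → d S: starts with d

The grammar has direct left recursion on: S.

Answer: Yes, S is left-recursive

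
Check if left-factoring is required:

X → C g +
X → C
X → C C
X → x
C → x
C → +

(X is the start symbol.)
Left-factoring is needed when two productions for the same non-terminal
share a common prefix on the right-hand side.

Productions for X:
  X → C g +
  X → C
  X → C C
  X → x
Productions for C:
  C → x
  C → +

Found common prefix 'C' in productions for X

Answer: Yes, X has productions with common prefix 'C'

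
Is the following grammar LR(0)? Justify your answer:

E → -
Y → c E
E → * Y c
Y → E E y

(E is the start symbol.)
Augment with E' → E and build the canonical LR(0) collection (I0 = CLOSURE({[E' → . E]}), then GOTO on every symbol after a dot until no new states appear). It has 11 states:
  I0: { [E → . * Y c], [E → . -], [E' → . E] }  — shift
  I1: { [E → * . Y c], [E → . * Y c], [E → . -], [Y → . E E y], [Y → . c E] }  — shift
  I2: { [E → - .] }  — reduce
  I3: { [E' → E .] }  — accept
  I4: { [E → . * Y c], [E → . -], [Y → E . E y] }  — shift
  I5: { [E → * Y . c] }  — shift
  I6: { [E → . * Y c], [E → . -], [Y → c . E] }  — shift
  I7: { [Y → c E .] }  — reduce
  I8: { [E → * Y c .] }  — reduce
  I9: { [Y → E E . y] }  — shift
  I10: { [Y → E E y .] }  — reduce

Every state is either a pure shift/goto state or contains exactly one complete item and nothing to shift — no conflicts. The grammar is LR(0).

Answer: Yes, the grammar is LR(0)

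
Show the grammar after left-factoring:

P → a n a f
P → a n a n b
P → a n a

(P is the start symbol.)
Left-factoring transforms A → αβ₁ | αβ₂ into A → αA' and A' → β₁ | β₂
(α is the longest common prefix among the alternatives). Repeat until
no nonterminal has two alternatives with a common prefix.

Round 1: P has alternatives sharing prefix 'a n a'. Introduce P': P → a n a P'
  Add: P' → f
  Add: P' → n b
  Add: P' → ε

No remaining common prefixes — done.

Resulting grammar:
P → a n a P'
P' → f
P' → n b
P' → ε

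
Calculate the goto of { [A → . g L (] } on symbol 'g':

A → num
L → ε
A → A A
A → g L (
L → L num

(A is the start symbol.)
{ [A → g . L (], [L → . L num], [L → .] }

GOTO(I, 'g') = CLOSURE({ [A → αX.β] : [A → α.Xβ] ∈ I, X = 'g' })

Items with dot before 'g', with the dot advanced:
  [A → . g L (] → [A → g . L (]
Closure of the advanced items:
  [A → g . L (] has the dot before L: add [L → .], [L → . L num]

GOTO = { [A → g . L (], [L → . L num], [L → .] }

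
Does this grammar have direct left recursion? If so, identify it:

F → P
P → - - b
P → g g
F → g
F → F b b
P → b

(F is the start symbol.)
Direct left recursion occurs when N → N α for some non-terminal N (the right-hand side begins with the left-hand side itself).

F → P: starts with P
P → - - b: starts with '-'
P → g g: starts with g
F → g: starts with g
F → F b b: LEFT RECURSIVE (starts with F)
P → b: starts with b

The grammar has direct left recursion on: F.

Answer: Yes, F is left-recursive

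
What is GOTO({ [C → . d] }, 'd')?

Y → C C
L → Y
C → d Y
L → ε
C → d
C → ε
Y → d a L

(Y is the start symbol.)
{ [C → d .] }

GOTO(I, 'd') = CLOSURE({ [A → αX.β] : [A → α.Xβ] ∈ I, X = 'd' })

Items with dot before 'd', with the dot advanced:
  [C → . d] → [C → d .]
Closure adds nothing (no advanced item has the dot before a non-terminal).

GOTO = { [C → d .] }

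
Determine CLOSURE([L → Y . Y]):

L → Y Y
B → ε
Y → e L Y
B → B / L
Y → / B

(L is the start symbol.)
{ [L → Y . Y], [Y → . / B], [Y → . e L Y] }

To compute CLOSURE, for each item [A → α.Bβ] where B is a non-terminal, add [B → .γ] for all productions B → γ; repeat for the newly added items until nothing changes.

Start with: [L → Y . Y]
  [L → Y . Y] has the dot before Y: add [Y → . e L Y], [Y → . / B]
No further items can be added.

CLOSURE = { [L → Y . Y], [Y → . / B], [Y → . e L Y] }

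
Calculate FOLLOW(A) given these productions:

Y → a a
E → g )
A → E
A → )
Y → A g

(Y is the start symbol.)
To compute FOLLOW(A), find every occurrence of A on a right-hand side N → α A β: add FIRST(β) \ {ε}, and if β is empty or nullable also add FOLLOW(N). Iterate to a fixed point.

In Y → A g: A is followed by g, add FIRST(g) \ {ε} = { 'g' }

Taking the union: FOLLOW(A) = { 'g' }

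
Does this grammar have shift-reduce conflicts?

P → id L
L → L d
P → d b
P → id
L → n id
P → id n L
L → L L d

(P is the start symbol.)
A shift-reduce conflict occurs when an LR(0) state has both:
  - a complete (reduce) item [A → α .] (dot at the end), and
  - a shift item [B → β . c γ] (dot before a terminal).

Augment with P' → P and build the canonical LR(0) collection (I0 = CLOSURE({[P' → . P]}), then GOTO on every symbol after a dot until no new states appear). It has 13 states:
  I0: { [P → . d b], [P → . id L], [P → . id n L], [P → . id], [P' → . P] }  — shift
  I1: { [P' → P .] }  — accept
  I2: { [P → d . b] }  — shift
  I3: { [L → . L L d], [L → . L d], [L → . n id], [P → id . L], [P → id . n L], [P → id .] }  — shift, reduce
  I4: { [L → . L L d], [L → . L d], [L → . n id], [L → L . L d], [L → L . d], [P → id L .] }  — shift, reduce
  I5: { [L → . L L d], [L → . L d], [L → . n id], [L → n . id], [P → id n . L] }  — shift
  I6: { [L → . L L d], [L → . L d], [L → . n id], [L → L . L d], [L → L . d], [P → id n L .] }  — shift, reduce
  I7: { [L → n id .] }  — reduce
  I8: { [L → n . id] }  — shift
  I9: { [L → . L L d], [L → . L d], [L → . n id], [L → L . L d], [L → L . d], [L → L L . d] }  — shift
  I10: { [L → L d .] }  — reduce
  I11: { [L → L L d .], [L → L d .] }  — 2 reduces
  I12: { [P → d b .] }  — reduce

I3 contains reduce item [P → id .] and shift items [L → . n id], [P → id . n L] — shift-reduce conflict.
I4 contains reduce item [P → id L .] and shift items [L → L . d], [L → . n id] — shift-reduce conflict.
I6 contains reduce item [P → id n L .] and shift items [L → L . d], [L → . n id] — shift-reduce conflict.

Answer: Yes — I3: [P → id .] vs [L → . n id]; I4: [P → id L .] vs [L → L . d]; I6: [P → id n L .] vs [L → L . d]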